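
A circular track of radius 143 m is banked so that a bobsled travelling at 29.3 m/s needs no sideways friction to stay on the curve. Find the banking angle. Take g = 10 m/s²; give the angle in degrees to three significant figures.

With no friction, the horizontal component of the normal force provides the centripetal force: N sinθ = mv²/r, while N cosθ = mg vertically.
Dividing: tanθ = v²/(r g) = (29.3)²/(143 × 10.0) = 858.5/1430 = 0.6003.
θ = arctan(0.6003) = 30.98°.

31.0°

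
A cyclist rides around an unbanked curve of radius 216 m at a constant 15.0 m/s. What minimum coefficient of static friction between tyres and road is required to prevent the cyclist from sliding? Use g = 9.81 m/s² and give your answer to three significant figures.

0.106

Friction provides the centripetal force: μ_s m g = m v²/r, so μ_s = v²/(g r) = (15.00)²/(9.81 × 216) = 225.0/2119 = 0.1062.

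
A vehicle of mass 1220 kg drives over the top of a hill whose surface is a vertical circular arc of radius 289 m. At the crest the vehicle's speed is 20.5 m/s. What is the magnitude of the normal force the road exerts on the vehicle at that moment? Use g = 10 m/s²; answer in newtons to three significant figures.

10400 N

At the crest the centripetal acceleration points downward (toward the centre of the arc), so mg − N = mv²/r.
N = m(g − v²/r) = 1220 × (10.0 − (20.5)²/289) = 1220 × (10.0 − 1.454) = 1220 × 8.546 = 10430 N.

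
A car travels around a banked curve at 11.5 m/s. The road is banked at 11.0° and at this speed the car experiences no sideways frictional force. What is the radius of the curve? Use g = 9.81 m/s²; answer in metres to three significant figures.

69.4 m

Frictionless banking: tanθ = v²/(rg), so r = v²/(g tanθ).
r = (11.5)²/(9.81 × tan 11.0°) = 132.2/(9.81 × 0.1944) = 132.2/1.907 = 69.35 m.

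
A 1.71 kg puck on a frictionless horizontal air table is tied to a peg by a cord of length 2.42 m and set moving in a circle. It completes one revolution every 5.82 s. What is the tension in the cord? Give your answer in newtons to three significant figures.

4.82 N

v = 2πr/T = 2π × 2.42/5.82 = 2.613 m/s.
The tension is the only horizontal force, so it supplies the full centripetal force: T = m v²/r = 1.71 × (2.613)²/2.42 = 1.71 × 6.826/2.42 = 4.823 N.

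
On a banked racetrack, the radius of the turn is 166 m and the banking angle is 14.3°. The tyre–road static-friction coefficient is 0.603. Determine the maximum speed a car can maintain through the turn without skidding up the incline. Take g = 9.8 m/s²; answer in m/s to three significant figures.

At the maximum speed, friction acts down the slope at its limiting value f = μN. Radially (horizontal, toward centre): N sinθ + μN cosθ = mv²/r. Vertically: N cosθ − μN sinθ = mg.
Dividing: v² = r g (sinθ + μcosθ)/(cosθ − μsinθ).
sinθ + μcosθ = 0.2470 + 0.603×0.9690 = 0.8313; cosθ − μsinθ = 0.9690 − 0.603×0.2470 = 0.8201.
v² = 166 × 9.8 × 0.8313/0.8201 = 1649 m²/s², so v = 40.61 m/s.

40.6 m/s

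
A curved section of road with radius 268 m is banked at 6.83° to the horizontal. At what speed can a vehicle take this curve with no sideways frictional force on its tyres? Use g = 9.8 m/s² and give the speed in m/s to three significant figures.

On a frictionless banked curve, N sinθ = mv²/r and N cosθ = mg, so tanθ = v²/(rg).
v = √(r g tanθ) = √(268 × 9.8 × tan 6.83°) = √(268 × 9.8 × 0.1198) = √314.6 = 17.74 m/s.

17.7 m/s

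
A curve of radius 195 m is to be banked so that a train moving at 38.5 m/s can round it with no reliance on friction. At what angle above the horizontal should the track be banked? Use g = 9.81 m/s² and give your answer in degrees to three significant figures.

37.8°

For a frictionless banked turn: horizontally N sinθ = mv²/r and vertically N cosθ = mg.
Dividing: tanθ = v²/(r g) = (38.5)²/(195 × 9.81) = 1482/1913 = 0.7749.
θ = arctan(0.7749) = 37.77°.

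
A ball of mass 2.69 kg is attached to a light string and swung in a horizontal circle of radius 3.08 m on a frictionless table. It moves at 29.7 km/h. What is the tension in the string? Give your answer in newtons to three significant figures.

v = 29.7 km/h = 29.7/3.6 = 8.250 m/s.
The tension is the only horizontal force, so it supplies the full centripetal force: T = m v²/r = 2.69 × (8.250)²/3.08 = 2.69 × 68.06/3.08 = 59.44 N.

59.4 N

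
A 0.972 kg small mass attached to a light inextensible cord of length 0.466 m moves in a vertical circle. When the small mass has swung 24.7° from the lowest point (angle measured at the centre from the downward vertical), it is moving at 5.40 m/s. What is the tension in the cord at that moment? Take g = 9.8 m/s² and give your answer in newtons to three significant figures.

Take the radial direction toward the centre of the circle as positive. The component of the weight along the string toward the centre is −mg cos φ (φ measured from the bottom), so Newton's second law along the string gives T − mg cos φ = m v²/r.
cos 24.7° = 0.9085, so T = m(v²/r + g cos φ) = 0.972 × ((5.40)²/0.466 + 9.8 × 0.9085) = 0.972 × (62.58 + (8.903)) = 0.972 × 71.48 = 69.48 N.

69.5 N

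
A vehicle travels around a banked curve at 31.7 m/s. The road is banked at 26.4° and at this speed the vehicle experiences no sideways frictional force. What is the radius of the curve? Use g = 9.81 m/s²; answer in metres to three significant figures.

Frictionless banking: tanθ = v²/(rg), so r = v²/(g tanθ).
r = (31.7)²/(9.81 × tan 26.4°) = 1005/(9.81 × 0.4964) = 1005/4.870 = 206.4 m.

206 m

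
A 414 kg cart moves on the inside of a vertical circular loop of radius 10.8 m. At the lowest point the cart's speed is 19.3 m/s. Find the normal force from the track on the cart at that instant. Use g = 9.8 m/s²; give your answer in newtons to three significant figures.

18300 N

At the lowest point, N points up (toward the centre) and the weight mg points down (away from the centre), so the net inward force is N − mg = mv²/r.
N = m(v²/r + g) = 414 × ((19.3)²/10.8 + 9.8) = 414 × (34.49 + 9.8) = 414 × 44.29 = 18340 N.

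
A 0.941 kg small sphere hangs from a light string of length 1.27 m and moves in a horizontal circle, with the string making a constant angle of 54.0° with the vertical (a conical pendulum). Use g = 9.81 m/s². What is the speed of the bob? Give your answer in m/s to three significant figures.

3.72 m/s

The radius of the circle is r = L sinθ = 1.27 × sin 54.0° = 1.027 m.
Horizontally T sinθ = mv²/r and vertically T cosθ = mg, so tanθ = v²/(rg).
v = √(r g tanθ) = √(1.027 × 9.81 × 1.376) = √13.87 = 3.725 m/s.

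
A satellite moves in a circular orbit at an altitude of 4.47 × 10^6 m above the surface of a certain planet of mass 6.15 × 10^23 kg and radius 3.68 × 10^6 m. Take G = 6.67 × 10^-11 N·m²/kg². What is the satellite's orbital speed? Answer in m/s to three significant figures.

2240 m/s

Orbital radius r = R + h = 3.68 × 10^6 + 4.47 × 10^6 = 8.150 × 10^6 m.
Gravity supplies the centripetal force: G M m / r² = m v² / r, so v = √(GM/r).
v = √(6.67 × 10^-11 × 6.15 × 10^23 / 8.150 × 10^6) = √(5.033 × 10^6) = 2243 m/s.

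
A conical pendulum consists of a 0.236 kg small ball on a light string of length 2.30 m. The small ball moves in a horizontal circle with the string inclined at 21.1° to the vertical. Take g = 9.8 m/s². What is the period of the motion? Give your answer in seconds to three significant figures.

2.94 s

r = L sinθ = 0.8280 m. From T sinθ = mω²r and T cosθ = mg: tanθ = ω²r/g, so ω² = g tanθ / r = g/(L cosθ).
ω = √(g/(L cosθ)) = √(9.8/(2.30 × 0.9330)) = √4.567 = 2.137 rad/s.
Period = 2π/ω = 2.940 s.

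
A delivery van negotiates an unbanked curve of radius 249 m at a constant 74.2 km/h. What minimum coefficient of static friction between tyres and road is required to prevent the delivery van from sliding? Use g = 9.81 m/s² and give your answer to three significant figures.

v = 74.2/3.6 = 20.61 m/s.
Friction provides the centripetal force: μ_s m g = m v²/r, so μ_s = v²/(g r) = (20.61)²/(9.81 × 249) = 424.8/2443 = 0.1739.

0.174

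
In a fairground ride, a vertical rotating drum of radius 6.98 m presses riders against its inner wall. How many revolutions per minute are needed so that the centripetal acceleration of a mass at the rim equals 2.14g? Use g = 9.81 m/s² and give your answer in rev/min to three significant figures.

Require ω²r = 2.14g, so ω = √(2.14 × 9.81/6.98) = 1.734 rad/s.
In rev/min: ω × 60/(2π) = 1.734 × 60/(2π) = 16.56 rev/min.

16.6 rev/min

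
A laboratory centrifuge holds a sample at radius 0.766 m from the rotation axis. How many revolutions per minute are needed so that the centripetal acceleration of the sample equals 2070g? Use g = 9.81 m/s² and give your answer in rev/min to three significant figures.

Require ω²r = 2070g, so ω = √(2070 × 9.81/0.766) = 162.8 rad/s.
In rev/min: ω × 60/(2π) = 162.8 × 60/(2π) = 1555 rev/min.

1550 rev/min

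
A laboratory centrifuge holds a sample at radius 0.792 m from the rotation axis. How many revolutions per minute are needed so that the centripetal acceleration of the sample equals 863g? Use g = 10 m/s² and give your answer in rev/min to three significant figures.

Require ω²r = 863g, so ω = √(863 × 10.0/0.792) = 104.4 rad/s.
In rev/min: ω × 60/(2π) = 104.4 × 60/(2π) = 996.8 rev/min.

997 rev/min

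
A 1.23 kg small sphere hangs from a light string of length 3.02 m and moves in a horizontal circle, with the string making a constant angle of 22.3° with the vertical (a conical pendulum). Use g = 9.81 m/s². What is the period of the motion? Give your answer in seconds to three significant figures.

r = L sinθ = 1.146 m. From T sinθ = mω²r and T cosθ = mg: tanθ = ω²r/g, so ω² = g tanθ / r = g/(L cosθ).
ω = √(g/(L cosθ)) = √(9.81/(3.02 × 0.9252)) = √3.511 = 1.874 rad/s.
Period = 2π/ω = 3.353 s.

3.35 s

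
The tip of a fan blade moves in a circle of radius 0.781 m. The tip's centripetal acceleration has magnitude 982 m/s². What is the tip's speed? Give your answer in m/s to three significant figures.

a_c = v²/r ⇒ v = √(a_c · r) = √(982 × 0.781) = √766.9 = 27.69 m/s.

27.7 m/s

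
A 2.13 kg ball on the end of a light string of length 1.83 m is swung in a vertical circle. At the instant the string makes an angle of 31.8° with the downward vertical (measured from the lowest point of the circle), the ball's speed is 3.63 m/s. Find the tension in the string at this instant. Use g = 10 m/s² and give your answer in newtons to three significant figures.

33.4 N

Take the radial direction toward the centre of the circle as positive. The component of the weight along the string toward the centre is −mg cos φ (φ measured from the bottom), so Newton's second law along the string gives T − mg cos φ = m v²/r.
cos 31.8° = 0.8499, so T = m(v²/r + g cos φ) = 2.13 × ((3.63)²/1.83 + 10.0 × 0.8499) = 2.13 × (7.200 + (8.499)) = 2.13 × 15.70 = 33.44 N.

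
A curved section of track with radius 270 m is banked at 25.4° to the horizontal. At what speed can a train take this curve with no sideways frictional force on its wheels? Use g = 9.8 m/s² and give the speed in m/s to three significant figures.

On a frictionless banked curve, N sinθ = mv²/r and N cosθ = mg, so tanθ = v²/(rg).
v = √(r g tanθ) = √(270 × 9.8 × tan 25.4°) = √(270 × 9.8 × 0.4748) = √1256 = 35.45 m/s.

35.4 m/s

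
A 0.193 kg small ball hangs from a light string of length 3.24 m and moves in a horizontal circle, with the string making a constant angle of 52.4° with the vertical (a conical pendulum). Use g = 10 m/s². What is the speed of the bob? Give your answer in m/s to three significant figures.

5.77 m/s

The radius of the circle is r = L sinθ = 3.24 × sin 52.4° = 2.567 m.
Horizontally T sinθ = mv²/r and vertically T cosθ = mg, so tanθ = v²/(rg).
v = √(r g tanθ) = √(2.567 × 10.0 × 1.299) = √33.33 = 5.774 m/s.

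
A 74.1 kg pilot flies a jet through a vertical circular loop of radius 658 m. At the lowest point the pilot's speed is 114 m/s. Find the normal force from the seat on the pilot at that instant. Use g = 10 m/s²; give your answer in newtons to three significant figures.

2200 N

At the lowest point, N points up (toward the centre) and the weight mg points down (away from the centre), so the net inward force is N − mg = mv²/r.
N = m(v²/r + g) = 74.1 × ((114)²/658 + 10.0) = 74.1 × (19.75 + 10.0) = 74.1 × 29.75 = 2205 N.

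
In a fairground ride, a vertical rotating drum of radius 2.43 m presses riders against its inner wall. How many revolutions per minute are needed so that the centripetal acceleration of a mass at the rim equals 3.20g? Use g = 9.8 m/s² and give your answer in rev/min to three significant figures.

34.3 rev/min

Require ω²r = 3.20g, so ω = √(3.20 × 9.8/2.43) = 3.592 rad/s.
In rev/min: ω × 60/(2π) = 3.592 × 60/(2π) = 34.30 rev/min.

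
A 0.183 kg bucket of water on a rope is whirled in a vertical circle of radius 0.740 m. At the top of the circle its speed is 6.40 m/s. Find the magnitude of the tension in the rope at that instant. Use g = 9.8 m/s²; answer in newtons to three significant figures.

8.34 N

At the top, both T and the weight mg point inward (toward the centre), so T + mg = mv²/r.
T = m(v²/r − g) = 0.183 × ((6.40)²/0.740 − 9.8) = 0.183 × (55.35 − 9.8) = 0.183 × 45.55 = 8.336 N.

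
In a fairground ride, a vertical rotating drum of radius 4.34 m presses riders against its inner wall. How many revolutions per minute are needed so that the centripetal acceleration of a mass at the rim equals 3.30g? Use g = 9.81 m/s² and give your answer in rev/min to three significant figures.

26.1 rev/min

Require ω²r = 3.30g, so ω = √(3.30 × 9.81/4.34) = 2.731 rad/s.
In rev/min: ω × 60/(2π) = 2.731 × 60/(2π) = 26.08 rev/min.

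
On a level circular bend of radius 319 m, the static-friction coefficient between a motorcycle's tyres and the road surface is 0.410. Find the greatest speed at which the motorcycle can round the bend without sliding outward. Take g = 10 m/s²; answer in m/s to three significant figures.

36.2 m/s

On a flat curve, static friction is the only horizontal force, so it must supply the full centripetal force: μ_s m g = m v²/r.
Mass cancels: v_max = √(μ_s g r) = √(0.410 × 10.0 × 319) = √1308 = 36.16 m/s.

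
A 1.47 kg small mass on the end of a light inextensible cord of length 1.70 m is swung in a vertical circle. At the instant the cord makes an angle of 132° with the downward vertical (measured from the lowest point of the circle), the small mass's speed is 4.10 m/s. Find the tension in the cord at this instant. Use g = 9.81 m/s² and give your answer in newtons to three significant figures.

4.89 N

Take the radial direction toward the centre of the circle as positive. The component of the weight along the string toward the centre is −mg cos φ (φ measured from the bottom), so Newton's second law along the string gives T − mg cos φ = m v²/r.
cos 132° = -0.6691, so T = m(v²/r + g cos φ) = 1.47 × ((4.10)²/1.70 + 9.81 × -0.6691) = 1.47 × (9.888 + (-6.564)) = 1.47 × 3.324 = 4.886 N.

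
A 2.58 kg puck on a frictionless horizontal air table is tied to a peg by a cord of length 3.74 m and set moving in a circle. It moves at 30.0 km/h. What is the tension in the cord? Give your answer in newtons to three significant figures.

v = 30.0 km/h = 30.0/3.6 = 8.333 m/s.
The tension is the only horizontal force, so it supplies the full centripetal force: T = m v²/r = 2.58 × (8.333)²/3.74 = 2.58 × 69.44/3.74 = 47.91 N.

47.9 N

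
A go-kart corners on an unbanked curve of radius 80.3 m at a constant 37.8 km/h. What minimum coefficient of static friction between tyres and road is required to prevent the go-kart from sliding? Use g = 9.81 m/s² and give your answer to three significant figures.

v = 37.8/3.6 = 10.50 m/s.
Friction provides the centripetal force: μ_s m g = m v²/r, so μ_s = v²/(g r) = (10.50)²/(9.81 × 80.3) = 110.2/787.7 = 0.1400.

0.140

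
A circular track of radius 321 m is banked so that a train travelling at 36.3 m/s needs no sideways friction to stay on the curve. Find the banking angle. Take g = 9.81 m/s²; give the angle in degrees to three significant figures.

22.7°

With no friction, the horizontal component of the normal force provides the centripetal force: N sinθ = mv²/r, while N cosθ = mg vertically.
Dividing: tanθ = v²/(r g) = (36.3)²/(321 × 9.81) = 1318/3149 = 0.4184.
θ = arctan(0.4184) = 22.71°.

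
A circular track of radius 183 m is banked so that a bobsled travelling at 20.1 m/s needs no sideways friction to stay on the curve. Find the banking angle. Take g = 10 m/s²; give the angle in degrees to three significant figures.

12.4°

With no friction, the horizontal component of the normal force provides the centripetal force: N sinθ = mv²/r, while N cosθ = mg vertically.
Dividing: tanθ = v²/(r g) = (20.1)²/(183 × 10.0) = 404.0/1830 = 0.2208.
θ = arctan(0.2208) = 12.45°.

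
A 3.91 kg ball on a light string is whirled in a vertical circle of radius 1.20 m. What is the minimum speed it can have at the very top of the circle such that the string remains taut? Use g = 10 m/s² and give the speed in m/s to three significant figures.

3.46 m/s

At the highest point the centre is directly below, so both the weight and T act inward: T + mg = mv²/r.
At minimum speed T → 0, so mg = mv_min²/r ⇒ v_min = √(g r) = √(10.0 × 1.20) = 3.464 m/s.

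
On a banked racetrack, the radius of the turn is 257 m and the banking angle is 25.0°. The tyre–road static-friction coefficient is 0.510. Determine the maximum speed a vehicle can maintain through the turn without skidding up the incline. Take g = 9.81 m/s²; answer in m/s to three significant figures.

56.8 m/s

At the maximum speed, friction acts down the slope at its limiting value f = μN. Radially (horizontal, toward centre): N sinθ + μN cosθ = mv²/r. Vertically: N cosθ − μN sinθ = mg.
Dividing: v² = r g (sinθ + μcosθ)/(cosθ − μsinθ).
sinθ + μcosθ = 0.4226 + 0.510×0.9063 = 0.8848; cosθ − μsinθ = 0.9063 − 0.510×0.4226 = 0.6908.
v² = 257 × 9.81 × 0.8848/0.6908 = 3229 m²/s², so v = 56.83 m/s.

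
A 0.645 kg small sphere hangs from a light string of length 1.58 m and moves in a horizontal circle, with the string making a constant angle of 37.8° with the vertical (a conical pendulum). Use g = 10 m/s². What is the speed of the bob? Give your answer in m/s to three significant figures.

The radius of the circle is r = L sinθ = 1.58 × sin 37.8° = 0.9684 m.
Horizontally T sinθ = mv²/r and vertically T cosθ = mg, so tanθ = v²/(rg).
v = √(r g tanθ) = √(0.9684 × 10.0 × 0.7757) = √7.512 = 2.741 m/s.

2.74 m/s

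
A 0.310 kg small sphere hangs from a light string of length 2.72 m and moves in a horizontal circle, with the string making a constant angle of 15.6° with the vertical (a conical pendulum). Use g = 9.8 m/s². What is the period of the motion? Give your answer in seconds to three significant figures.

r = L sinθ = 0.7315 m. From T sinθ = mω²r and T cosθ = mg: tanθ = ω²r/g, so ω² = g tanθ / r = g/(L cosθ).
ω = √(g/(L cosθ)) = √(9.8/(2.72 × 0.9632)) = √3.741 = 1.934 rad/s.
Period = 2π/ω = 3.249 s.

3.25 s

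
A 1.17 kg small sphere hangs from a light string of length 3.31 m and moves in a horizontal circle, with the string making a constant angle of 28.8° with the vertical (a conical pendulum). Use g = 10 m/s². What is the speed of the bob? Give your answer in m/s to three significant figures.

2.96 m/s

The radius of the circle is r = L sinθ = 3.31 × sin 28.8° = 1.595 m.
Horizontally T sinθ = mv²/r and vertically T cosθ = mg, so tanθ = v²/(rg).
v = √(r g tanθ) = √(1.595 × 10.0 × 0.5498) = √8.766 = 2.961 m/s.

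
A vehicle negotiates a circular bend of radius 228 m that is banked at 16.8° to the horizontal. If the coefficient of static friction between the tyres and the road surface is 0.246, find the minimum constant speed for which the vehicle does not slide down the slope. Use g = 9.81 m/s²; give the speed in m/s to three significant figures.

10.8 m/s

At the minimum speed, friction acts up the slope at its limiting value f = μN. Radially (horizontal, toward centre): N sinθ − μN cosθ = mv²/r. Vertically: N cosθ + μN sinθ = mg.
Dividing: v² = r g (sinθ − μcosθ)/(cosθ + μsinθ).
sinθ − μcosθ = 0.2890 − 0.246×0.9573 = 0.05353; cosθ + μsinθ = 0.9573 + 0.246×0.2890 = 1.028.
v² = 228 × 9.81 × 0.05353/1.028 = 116.4 m²/s², so v = 10.79 m/s.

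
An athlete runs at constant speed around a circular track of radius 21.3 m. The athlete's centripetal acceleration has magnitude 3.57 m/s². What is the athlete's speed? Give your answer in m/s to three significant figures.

8.72 m/s

a_c = v²/r ⇒ v = √(a_c · r) = √(3.57 × 21.3) = √76.04 = 8.720 m/s.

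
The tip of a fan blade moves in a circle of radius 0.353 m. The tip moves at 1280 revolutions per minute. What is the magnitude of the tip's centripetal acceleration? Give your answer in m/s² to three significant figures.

ω = 1280 rev/min × 2π/60 = 134.0 rad/s, so v = ωr = 134.0 × 0.353 = 47.32 m/s.
a_c = v²/r = (47.32)²/0.353 = 2239/0.353 = 6342 m/s².

6340 m/s²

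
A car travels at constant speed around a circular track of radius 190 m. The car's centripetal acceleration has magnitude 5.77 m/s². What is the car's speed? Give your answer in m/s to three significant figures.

33.1 m/s

a_c = v²/r ⇒ v = √(a_c · r) = √(5.77 × 190) = √1096 = 33.11 m/s.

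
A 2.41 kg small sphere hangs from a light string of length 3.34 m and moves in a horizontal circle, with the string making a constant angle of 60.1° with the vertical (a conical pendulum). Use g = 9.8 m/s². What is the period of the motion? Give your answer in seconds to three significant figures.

2.59 s

r = L sinθ = 2.895 m. From T sinθ = mω²r and T cosθ = mg: tanθ = ω²r/g, so ω² = g tanθ / r = g/(L cosθ).
ω = √(g/(L cosθ)) = √(9.8/(3.34 × 0.4985)) = √5.886 = 2.426 rad/s.
Period = 2π/ω = 2.590 s.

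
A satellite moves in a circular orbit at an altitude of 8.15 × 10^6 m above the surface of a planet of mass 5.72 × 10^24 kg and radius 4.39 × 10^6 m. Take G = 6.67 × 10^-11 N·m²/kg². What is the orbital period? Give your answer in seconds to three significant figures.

14300 s

r = R + h = 4.39 × 10^6 + 8.15 × 10^6 = 1.254 × 10^7 m. Gravity provides the centripetal force: G M m / r² = m v² / r ⇒ v = √(GM/r) = 5516 m/s.
T = 2πr/v = 2π × 1.254 × 10^7 / 5516 = 14280 s.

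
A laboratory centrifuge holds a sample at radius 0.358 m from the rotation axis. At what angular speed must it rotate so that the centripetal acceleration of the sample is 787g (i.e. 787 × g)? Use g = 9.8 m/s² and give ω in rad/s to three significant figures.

147 rad/s

Centripetal acceleration a_c = ω²r. Setting ω²r = 787g:
ω = √(787g / r) = √(787 × 9.8 / 0.358) = √21540 = 146.8 rad/s.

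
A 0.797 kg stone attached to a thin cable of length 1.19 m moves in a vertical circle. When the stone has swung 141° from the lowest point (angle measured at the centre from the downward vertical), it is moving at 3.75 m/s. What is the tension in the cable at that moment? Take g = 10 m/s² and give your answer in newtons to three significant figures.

Take the radial direction toward the centre of the circle as positive. The component of the weight along the string toward the centre is −mg cos φ (φ measured from the bottom), so Newton's second law along the string gives T − mg cos φ = m v²/r.
cos 141° = -0.7771, so T = m(v²/r + g cos φ) = 0.797 × ((3.75)²/1.19 + 10.0 × -0.7771) = 0.797 × (11.82 + (-7.771)) = 0.797 × 4.046 = 3.224 N.

3.22 N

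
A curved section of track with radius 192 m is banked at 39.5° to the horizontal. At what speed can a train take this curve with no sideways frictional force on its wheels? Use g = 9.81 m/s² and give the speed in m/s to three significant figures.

39.4 m/s

On a frictionless banked curve, N sinθ = mv²/r and N cosθ = mg, so tanθ = v²/(rg).
v = √(r g tanθ) = √(192 × 9.81 × tan 39.5°) = √(192 × 9.81 × 0.8243) = √1553 = 39.40 m/s.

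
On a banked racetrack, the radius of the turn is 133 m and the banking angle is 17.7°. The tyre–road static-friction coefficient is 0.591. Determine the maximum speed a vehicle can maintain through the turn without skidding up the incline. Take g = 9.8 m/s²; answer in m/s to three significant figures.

38.2 m/s

At the maximum speed, friction acts down the slope at its limiting value f = μN. Radially (horizontal, toward centre): N sinθ + μN cosθ = mv²/r. Vertically: N cosθ − μN sinθ = mg.
Dividing: v² = r g (sinθ + μcosθ)/(cosθ − μsinθ).
sinθ + μcosθ = 0.3040 + 0.591×0.9527 = 0.8671; cosθ − μsinθ = 0.9527 − 0.591×0.3040 = 0.7730.
v² = 133 × 9.8 × 0.8671/0.7730 = 1462 m²/s², so v = 38.24 m/s.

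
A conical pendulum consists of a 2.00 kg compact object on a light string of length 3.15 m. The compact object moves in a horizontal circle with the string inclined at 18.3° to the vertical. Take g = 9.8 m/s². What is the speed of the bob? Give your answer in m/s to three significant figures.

The radius of the circle is r = L sinθ = 3.15 × sin 18.3° = 0.9891 m.
Horizontally T sinθ = mv²/r and vertically T cosθ = mg, so tanθ = v²/(rg).
v = √(r g tanθ) = √(0.9891 × 9.8 × 0.3307) = √3.206 = 1.790 m/s.

1.79 m/s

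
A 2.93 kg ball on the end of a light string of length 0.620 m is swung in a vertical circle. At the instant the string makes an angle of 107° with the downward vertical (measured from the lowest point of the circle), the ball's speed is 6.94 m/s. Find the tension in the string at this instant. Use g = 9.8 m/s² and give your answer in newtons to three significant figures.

Take the radial direction toward the centre of the circle as positive. The component of the weight along the string toward the centre is −mg cos φ (φ measured from the bottom), so Newton's second law along the string gives T − mg cos φ = m v²/r.
cos 107° = -0.2924, so T = m(v²/r + g cos φ) = 2.93 × ((6.94)²/0.620 + 9.8 × -0.2924) = 2.93 × (77.68 + (-2.865)) = 2.93 × 74.82 = 219.2 N.

219 N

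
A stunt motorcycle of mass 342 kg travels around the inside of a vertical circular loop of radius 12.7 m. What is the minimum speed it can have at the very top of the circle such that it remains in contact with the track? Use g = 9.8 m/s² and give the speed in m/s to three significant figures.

At the highest point the centre is directly below, so both the weight and N act inward: N + mg = mv²/r.
At minimum speed N → 0, so mg = mv_min²/r ⇒ v_min = √(g r) = √(9.8 × 12.7) = 11.16 m/s.

11.2 m/s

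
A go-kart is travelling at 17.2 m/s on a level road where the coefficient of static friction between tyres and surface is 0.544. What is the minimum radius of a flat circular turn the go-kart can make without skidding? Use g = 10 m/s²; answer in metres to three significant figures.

54.4 m

At the limit, μ_s m g = m v²/r, so r_min = v²/(μ_s g) = (17.2)²/(0.544 × 10.0) = 295.8/5.440 = 54.38 m.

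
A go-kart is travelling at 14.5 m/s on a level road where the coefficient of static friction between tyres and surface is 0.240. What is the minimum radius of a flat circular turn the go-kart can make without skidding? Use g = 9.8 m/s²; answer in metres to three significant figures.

At the limit, μ_s m g = m v²/r, so r_min = v²/(μ_s g) = (14.5)²/(0.240 × 9.8) = 210.2/2.352 = 89.39 m.

89.4 m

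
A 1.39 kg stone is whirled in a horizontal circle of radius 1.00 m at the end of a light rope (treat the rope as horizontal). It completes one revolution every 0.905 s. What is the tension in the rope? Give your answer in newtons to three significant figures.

v = 2πr/T = 2π × 1.00/0.905 = 6.943 m/s.
The tension is the only horizontal force, so it supplies the full centripetal force: T = m v²/r = 1.39 × (6.943)²/1.00 = 1.39 × 48.20/1.00 = 67.00 N.

67.0 N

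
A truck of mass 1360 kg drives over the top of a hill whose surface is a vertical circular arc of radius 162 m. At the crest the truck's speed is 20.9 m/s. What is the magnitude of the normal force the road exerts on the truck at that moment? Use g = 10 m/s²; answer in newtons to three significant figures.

9930 N

At the crest the centripetal acceleration points downward (toward the centre of the arc), so mg − N = mv²/r.
N = m(g − v²/r) = 1360 × (10.0 − (20.9)²/162) = 1360 × (10.0 − 2.696) = 1360 × 7.304 = 9933 N.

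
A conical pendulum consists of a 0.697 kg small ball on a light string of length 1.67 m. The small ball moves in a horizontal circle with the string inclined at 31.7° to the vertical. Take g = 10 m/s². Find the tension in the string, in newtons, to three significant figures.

Vertically the bob has no acceleration, so T cosθ = mg.
T = mg/cosθ = 0.697 × 10.0 / cos 31.7° = 6.970/0.8508 = 8.192 N.

8.19 N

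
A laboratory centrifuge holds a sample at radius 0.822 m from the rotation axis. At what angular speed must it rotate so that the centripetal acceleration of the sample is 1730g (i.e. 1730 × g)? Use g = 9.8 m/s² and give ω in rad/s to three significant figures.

144 rad/s

Centripetal acceleration a_c = ω²r. Setting ω²r = 1730g:
ω = √(1730g / r) = √(1730 × 9.8 / 0.822) = √20630 = 143.6 rad/s.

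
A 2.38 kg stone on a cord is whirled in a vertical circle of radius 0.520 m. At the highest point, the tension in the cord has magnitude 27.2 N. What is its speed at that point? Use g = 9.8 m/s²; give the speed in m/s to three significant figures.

At the top, T + mg = mv²/r, so v = √(r(T/m + g)) = √(0.520 × (27.2/2.38 + 9.8)) = √(0.520 × 21.23) = √11.04 = 3.322 m/s.

3.32 m/s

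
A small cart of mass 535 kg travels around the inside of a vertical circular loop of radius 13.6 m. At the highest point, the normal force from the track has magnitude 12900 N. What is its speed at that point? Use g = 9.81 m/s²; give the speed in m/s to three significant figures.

21.5 m/s

At the top, N + mg = mv²/r, so v = √(r(N/m + g)) = √(13.6 × (12900/535 + 9.81)) = √(13.6 × 33.92) = √461.3 = 21.48 m/s.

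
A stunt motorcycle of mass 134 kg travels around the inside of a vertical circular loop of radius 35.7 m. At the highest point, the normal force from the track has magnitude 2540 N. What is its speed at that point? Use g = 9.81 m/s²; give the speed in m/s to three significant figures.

At the top, N + mg = mv²/r, so v = √(r(N/m + g)) = √(35.7 × (2540/134 + 9.81)) = √(35.7 × 28.77) = √1027 = 32.05 m/s.

32.0 m/s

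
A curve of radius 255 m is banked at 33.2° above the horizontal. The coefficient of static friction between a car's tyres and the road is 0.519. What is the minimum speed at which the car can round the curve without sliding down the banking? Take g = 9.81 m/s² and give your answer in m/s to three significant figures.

At the minimum speed, friction acts up the slope at its limiting value f = μN. Radially (horizontal, toward centre): N sinθ − μN cosθ = mv²/r. Vertically: N cosθ + μN sinθ = mg.
Dividing: v² = r g (sinθ − μcosθ)/(cosθ + μsinθ).
sinθ − μcosθ = 0.5476 − 0.519×0.8368 = 0.1133; cosθ + μsinθ = 0.8368 + 0.519×0.5476 = 1.121.
v² = 255 × 9.81 × 0.1133/1.121 = 252.8 m²/s², so v = 15.90 m/s.

15.9 m/s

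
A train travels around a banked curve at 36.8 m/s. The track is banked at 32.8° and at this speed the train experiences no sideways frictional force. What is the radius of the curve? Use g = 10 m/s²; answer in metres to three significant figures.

Frictionless banking: tanθ = v²/(rg), so r = v²/(g tanθ).
r = (36.8)²/(10.0 × tan 32.8°) = 1354/(10.0 × 0.6445) = 1354/6.445 = 210.1 m.

210 m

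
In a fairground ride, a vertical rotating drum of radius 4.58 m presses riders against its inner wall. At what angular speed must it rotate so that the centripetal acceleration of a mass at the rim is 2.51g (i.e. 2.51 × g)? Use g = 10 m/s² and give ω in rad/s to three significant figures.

2.34 rad/s

Centripetal acceleration a_c = ω²r. Setting ω²r = 2.51g:
ω = √(2.51g / r) = √(2.51 × 10.0 / 4.58) = √5.480 = 2.341 rad/s.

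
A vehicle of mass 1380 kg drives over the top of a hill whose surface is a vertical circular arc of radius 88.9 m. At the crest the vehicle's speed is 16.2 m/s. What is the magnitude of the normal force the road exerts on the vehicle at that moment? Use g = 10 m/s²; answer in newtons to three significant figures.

At the crest the centripetal acceleration points downward (toward the centre of the arc), so mg − N = mv²/r.
N = m(g − v²/r) = 1380 × (10.0 − (16.2)²/88.9) = 1380 × (10.0 − 2.952) = 1380 × 7.048 = 9726 N.

9730 N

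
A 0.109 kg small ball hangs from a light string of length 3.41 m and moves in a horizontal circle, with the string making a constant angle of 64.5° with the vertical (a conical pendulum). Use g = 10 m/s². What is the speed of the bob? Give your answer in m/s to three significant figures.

The radius of the circle is r = L sinθ = 3.41 × sin 64.5° = 3.078 m.
Horizontally T sinθ = mv²/r and vertically T cosθ = mg, so tanθ = v²/(rg).
v = √(r g tanθ) = √(3.078 × 10.0 × 2.097) = √64.53 = 8.033 m/s.

8.03 m/s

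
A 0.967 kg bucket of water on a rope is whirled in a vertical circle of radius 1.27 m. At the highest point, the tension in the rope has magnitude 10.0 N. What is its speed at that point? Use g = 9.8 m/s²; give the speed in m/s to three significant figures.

5.06 m/s

At the top, T + mg = mv²/r, so v = √(r(T/m + g)) = √(1.27 × (10.0/0.967 + 9.8)) = √(1.27 × 20.14) = √25.58 = 5.058 m/s.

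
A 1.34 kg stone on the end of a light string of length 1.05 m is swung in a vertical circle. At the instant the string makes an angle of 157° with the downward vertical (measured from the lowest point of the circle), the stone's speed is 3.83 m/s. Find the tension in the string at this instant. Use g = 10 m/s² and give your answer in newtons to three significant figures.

Take the radial direction toward the centre of the circle as positive. The component of the weight along the string toward the centre is −mg cos φ (φ measured from the bottom), so Newton's second law along the string gives T − mg cos φ = m v²/r.
cos 157° = -0.9205, so T = m(v²/r + g cos φ) = 1.34 × ((3.83)²/1.05 + 10.0 × -0.9205) = 1.34 × (13.97 + (-9.205)) = 1.34 × 4.765 = 6.386 N.

6.39 N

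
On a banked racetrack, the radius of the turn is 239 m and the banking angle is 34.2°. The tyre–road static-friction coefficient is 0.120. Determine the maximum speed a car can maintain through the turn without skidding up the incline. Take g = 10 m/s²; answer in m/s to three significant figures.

45.6 m/s

At the maximum speed, friction acts down the slope at its limiting value f = μN. Radially (horizontal, toward centre): N sinθ + μN cosθ = mv²/r. Vertically: N cosθ − μN sinθ = mg.
Dividing: v² = r g (sinθ + μcosθ)/(cosθ − μsinθ).
sinθ + μcosθ = 0.5621 + 0.120×0.8271 = 0.6613; cosθ − μsinθ = 0.8271 − 0.120×0.5621 = 0.7596.
v² = 239 × 10.0 × 0.6613/0.7596 = 2081 m²/s², so v = 45.62 m/s.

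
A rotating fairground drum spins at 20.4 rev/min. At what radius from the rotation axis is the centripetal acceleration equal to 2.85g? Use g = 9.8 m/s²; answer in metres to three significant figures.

ω = 20.4 rev/min × 2π/60 = 2.136 rad/s.
a_c = ω²r = 2.85g ⇒ r = 2.85 × 9.8 / (2.136)² = 27.93/4.564 = 6.120 m.

6.12 m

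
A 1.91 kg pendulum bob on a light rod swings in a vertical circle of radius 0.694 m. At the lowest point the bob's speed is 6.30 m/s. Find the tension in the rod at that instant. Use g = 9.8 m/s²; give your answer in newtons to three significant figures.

128 N

At the lowest point, T points up (toward the centre) and the weight mg points down (away from the centre), so the net inward force is T − mg = mv²/r.
T = m(v²/r + g) = 1.91 × ((6.30)²/0.694 + 9.8) = 1.91 × (57.19 + 9.8) = 1.91 × 66.99 = 128.0 N.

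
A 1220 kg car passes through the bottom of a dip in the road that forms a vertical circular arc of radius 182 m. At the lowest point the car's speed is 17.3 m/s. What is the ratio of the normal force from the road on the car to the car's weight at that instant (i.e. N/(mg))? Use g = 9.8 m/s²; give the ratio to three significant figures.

At the bottom, N − mg = mv²/r, so N = m(v²/r + g) and N/(mg) = v²/(rg) + 1 = (17.3)²/(182 × 9.8) + 1 = 0.1678 + 1 = 1.168.

1.17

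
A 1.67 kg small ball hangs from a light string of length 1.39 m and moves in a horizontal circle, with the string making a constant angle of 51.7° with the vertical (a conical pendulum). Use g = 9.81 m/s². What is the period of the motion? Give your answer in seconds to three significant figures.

1.86 s

r = L sinθ = 1.091 m. From T sinθ = mω²r and T cosθ = mg: tanθ = ω²r/g, so ω² = g tanθ / r = g/(L cosθ).
ω = √(g/(L cosθ)) = √(9.81/(1.39 × 0.6198)) = √11.39 = 3.374 rad/s.
Period = 2π/ω = 1.862 s.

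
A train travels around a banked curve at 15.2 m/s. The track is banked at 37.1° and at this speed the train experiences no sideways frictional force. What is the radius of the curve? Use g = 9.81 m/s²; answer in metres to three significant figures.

31.1 m

Frictionless banking: tanθ = v²/(rg), so r = v²/(g tanθ).
r = (15.2)²/(9.81 × tan 37.1°) = 231.0/(9.81 × 0.7563) = 231.0/7.419 = 31.14 m.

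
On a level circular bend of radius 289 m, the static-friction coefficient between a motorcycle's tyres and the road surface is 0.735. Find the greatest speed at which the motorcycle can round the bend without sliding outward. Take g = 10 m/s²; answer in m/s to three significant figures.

46.1 m/s

The only inward force on a level bend is static friction, so at the limit f_s = μ_s N = μ_s m g = m v²/r.
Mass cancels: v_max = √(μ_s g r) = √(0.735 × 10.0 × 289) = √2124 = 46.09 m/s.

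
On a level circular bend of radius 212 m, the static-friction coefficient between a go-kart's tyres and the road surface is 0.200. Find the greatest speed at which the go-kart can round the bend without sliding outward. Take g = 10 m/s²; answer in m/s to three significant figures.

20.6 m/s

The only inward force on a level bend is static friction, so at the limit f_s = μ_s N = μ_s m g = m v²/r.
Mass cancels: v_max = √(μ_s g r) = √(0.200 × 10.0 × 212) = √424.0 = 20.59 m/s.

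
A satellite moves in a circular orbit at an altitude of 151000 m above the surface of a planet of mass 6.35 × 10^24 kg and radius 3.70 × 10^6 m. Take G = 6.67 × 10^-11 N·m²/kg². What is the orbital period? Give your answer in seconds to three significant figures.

2310 s

r = R + h = 3.70 × 10^6 + 151000 = 3.851 × 10^6 m. Gravity provides the centripetal force: G M m / r² = m v² / r ⇒ v = √(GM/r) = 10490 m/s.
T = 2πr/v = 2π × 3.851 × 10^6 / 10490 = 2307 s.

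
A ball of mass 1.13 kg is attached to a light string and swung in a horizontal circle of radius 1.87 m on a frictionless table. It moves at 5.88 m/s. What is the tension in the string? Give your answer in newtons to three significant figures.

The tension is the only horizontal force, so it supplies the full centripetal force: T = m v²/r = 1.13 × (5.880)²/1.87 = 1.13 × 34.57/1.87 = 20.89 N.

20.9 N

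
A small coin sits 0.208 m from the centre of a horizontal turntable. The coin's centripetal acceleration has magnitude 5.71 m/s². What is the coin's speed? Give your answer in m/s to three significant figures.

1.09 m/s

a_c = v²/r ⇒ v = √(a_c · r) = √(5.71 × 0.208) = √1.188 = 1.090 m/s.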